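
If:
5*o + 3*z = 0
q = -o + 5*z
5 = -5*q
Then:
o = 3/28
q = -1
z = -5/28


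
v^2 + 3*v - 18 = (v - 3)*(v + 6)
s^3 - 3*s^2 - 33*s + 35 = (s - 7)*(s - 1)*(s + 5)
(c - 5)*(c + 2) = c^2 - 3*c - 10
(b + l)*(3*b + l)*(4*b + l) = 12*b^3 + 19*b^2*l + 8*b*l^2 + l^3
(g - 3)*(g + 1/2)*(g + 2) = g^3 - g^2/2 - 13*g/2 - 3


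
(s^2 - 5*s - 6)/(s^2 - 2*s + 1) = (s^2 - 5*s - 6)/(s^2 - 2*s + 1)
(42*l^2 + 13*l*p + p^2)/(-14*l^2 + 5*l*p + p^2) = (6*l + p)/(-2*l + p)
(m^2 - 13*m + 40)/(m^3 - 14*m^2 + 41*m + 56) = (m - 5)/(m^2 - 6*m - 7)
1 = 1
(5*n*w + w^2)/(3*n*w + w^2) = (5*n + w)/(3*n + w)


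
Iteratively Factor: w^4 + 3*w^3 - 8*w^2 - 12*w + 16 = (w - 2)*(w^3 + 5*w^2 + 2*w - 8) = (w - 2)*(w - 1)*(w^2 + 6*w + 8) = (w - 2)*(w - 1)*(w + 4)*(w + 2)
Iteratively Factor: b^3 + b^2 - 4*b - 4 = (b - 2)*(b^2 + 3*b + 2) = (b - 2)*(b + 2)*(b + 1)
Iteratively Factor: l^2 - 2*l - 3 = (l - 3)*(l + 1)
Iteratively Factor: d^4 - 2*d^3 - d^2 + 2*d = (d)*(d^3 - 2*d^2 - d + 2) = d*(d + 1)*(d^2 - 3*d + 2) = d*(d - 1)*(d + 1)*(d - 2)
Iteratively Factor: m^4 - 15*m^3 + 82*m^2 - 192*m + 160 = (m - 4)*(m^3 - 11*m^2 + 38*m - 40) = (m - 4)^2*(m^2 - 7*m + 10) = (m - 4)^2*(m - 2)*(m - 5)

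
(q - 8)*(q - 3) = q^2 - 11*q + 24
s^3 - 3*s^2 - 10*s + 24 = (s - 4)*(s - 2)*(s + 3)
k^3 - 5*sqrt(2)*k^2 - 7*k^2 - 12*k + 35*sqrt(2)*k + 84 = (k - 7)*(k - 6*sqrt(2))*(k + sqrt(2))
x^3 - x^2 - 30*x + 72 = (x - 4)*(x - 3)*(x + 6)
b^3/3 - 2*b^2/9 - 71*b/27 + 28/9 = (b/3 + 1)*(b - 7/3)*(b - 4/3)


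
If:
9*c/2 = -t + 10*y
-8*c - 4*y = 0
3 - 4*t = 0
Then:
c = -3/98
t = 3/4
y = 3/49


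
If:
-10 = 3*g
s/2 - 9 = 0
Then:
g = -10/3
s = 18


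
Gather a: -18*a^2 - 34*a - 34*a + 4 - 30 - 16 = -18*a^2 - 68*a - 42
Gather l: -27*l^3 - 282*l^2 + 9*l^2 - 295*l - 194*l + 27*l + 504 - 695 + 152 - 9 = -27*l^3 - 273*l^2 - 462*l - 48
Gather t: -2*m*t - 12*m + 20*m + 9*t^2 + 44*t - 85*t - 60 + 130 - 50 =8*m + 9*t^2 + t*(-2*m - 41) + 20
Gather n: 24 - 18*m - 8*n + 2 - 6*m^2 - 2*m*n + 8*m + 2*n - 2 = -6*m^2 - 10*m + n*(-2*m - 6) + 24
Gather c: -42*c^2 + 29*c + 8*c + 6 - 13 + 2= -42*c^2 + 37*c - 5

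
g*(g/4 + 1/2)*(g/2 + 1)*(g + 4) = g^4/8 + g^3 + 5*g^2/2 + 2*g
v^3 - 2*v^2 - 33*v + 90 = (v - 5)*(v - 3)*(v + 6)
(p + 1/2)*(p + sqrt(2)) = p^2 + p/2 + sqrt(2)*p + sqrt(2)/2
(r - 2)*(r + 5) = r^2 + 3*r - 10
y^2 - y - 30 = (y - 6)*(y + 5)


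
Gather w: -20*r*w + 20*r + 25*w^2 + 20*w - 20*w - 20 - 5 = -20*r*w + 20*r + 25*w^2 - 25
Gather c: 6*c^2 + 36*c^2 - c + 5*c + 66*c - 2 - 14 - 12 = 42*c^2 + 70*c - 28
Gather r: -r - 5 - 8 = -r - 13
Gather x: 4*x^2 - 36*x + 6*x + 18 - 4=4*x^2 - 30*x + 14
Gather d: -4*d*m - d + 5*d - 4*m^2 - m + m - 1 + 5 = d*(4 - 4*m) - 4*m^2 + 4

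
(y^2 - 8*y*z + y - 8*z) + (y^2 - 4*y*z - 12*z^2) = 2*y^2 - 12*y*z + y - 12*z^2 - 8*z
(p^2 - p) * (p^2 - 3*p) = p^4 - 4*p^3 + 3*p^2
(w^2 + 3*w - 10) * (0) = 0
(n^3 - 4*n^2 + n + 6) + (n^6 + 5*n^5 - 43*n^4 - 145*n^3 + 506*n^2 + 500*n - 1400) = n^6 + 5*n^5 - 43*n^4 - 144*n^3 + 502*n^2 + 501*n - 1394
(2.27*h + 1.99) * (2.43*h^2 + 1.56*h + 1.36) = 5.5161*h^3 + 8.3769*h^2 + 6.1916*h + 2.7064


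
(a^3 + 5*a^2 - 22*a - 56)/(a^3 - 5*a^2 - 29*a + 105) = (a^3 + 5*a^2 - 22*a - 56)/(a^3 - 5*a^2 - 29*a + 105)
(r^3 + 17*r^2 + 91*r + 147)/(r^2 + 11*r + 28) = (r^2 + 10*r + 21)/(r + 4)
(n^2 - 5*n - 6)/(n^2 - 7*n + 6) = (n + 1)/(n - 1)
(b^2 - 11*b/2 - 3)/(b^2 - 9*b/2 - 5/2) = (b - 6)/(b - 5)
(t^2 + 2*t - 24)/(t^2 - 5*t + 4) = (t + 6)/(t - 1)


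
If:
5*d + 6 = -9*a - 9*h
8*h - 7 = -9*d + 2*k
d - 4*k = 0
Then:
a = 73*k/36 - 37/24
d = 4*k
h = 7/8 - 17*k/4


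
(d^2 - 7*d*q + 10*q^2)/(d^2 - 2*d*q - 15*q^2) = (d - 2*q)/(d + 3*q)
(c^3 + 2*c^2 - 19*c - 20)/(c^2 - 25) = (c^2 - 3*c - 4)/(c - 5)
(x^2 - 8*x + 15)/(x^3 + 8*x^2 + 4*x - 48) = (x^2 - 8*x + 15)/(x^3 + 8*x^2 + 4*x - 48)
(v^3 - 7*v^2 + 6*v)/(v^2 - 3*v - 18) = v*(v - 1)/(v + 3)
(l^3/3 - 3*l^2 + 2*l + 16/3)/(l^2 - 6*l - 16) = (l^2 - l - 2)/(3*(l + 2))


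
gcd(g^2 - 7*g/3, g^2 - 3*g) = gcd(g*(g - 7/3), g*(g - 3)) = g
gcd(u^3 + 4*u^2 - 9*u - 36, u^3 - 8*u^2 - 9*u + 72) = u^2 - 9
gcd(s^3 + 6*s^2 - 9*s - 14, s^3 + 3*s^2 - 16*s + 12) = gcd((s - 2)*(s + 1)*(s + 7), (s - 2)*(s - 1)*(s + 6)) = s - 2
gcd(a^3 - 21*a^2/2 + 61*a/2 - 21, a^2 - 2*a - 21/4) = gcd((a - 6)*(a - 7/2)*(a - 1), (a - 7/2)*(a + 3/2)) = a - 7/2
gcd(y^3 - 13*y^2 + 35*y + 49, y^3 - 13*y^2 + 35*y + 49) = y^3 - 13*y^2 + 35*y + 49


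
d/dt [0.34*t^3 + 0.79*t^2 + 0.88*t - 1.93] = 1.02*t^2 + 1.58*t + 0.88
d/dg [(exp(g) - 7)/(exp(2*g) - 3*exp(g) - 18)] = (-(exp(g) - 7)*(2*exp(g) - 3) + exp(2*g) - 3*exp(g) - 18)*exp(g)/(-exp(2*g) + 3*exp(g) + 18)^2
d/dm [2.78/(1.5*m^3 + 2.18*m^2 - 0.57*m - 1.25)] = (-12.51*m^2 - 12.1208*m + 1.5846)/(1.5*m^3 + 2.18*m^2 - 0.57*m - 1.25)^2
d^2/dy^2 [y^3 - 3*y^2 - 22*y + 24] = 6*y - 6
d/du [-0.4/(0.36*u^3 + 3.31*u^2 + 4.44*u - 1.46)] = (0.432*u^2 + 2.648*u + 1.776)/(0.36*u^3 + 3.31*u^2 + 4.44*u - 1.46)^2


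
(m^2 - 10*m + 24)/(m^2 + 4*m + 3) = (m^2 - 10*m + 24)/(m^2 + 4*m + 3)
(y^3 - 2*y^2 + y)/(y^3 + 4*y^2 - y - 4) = y*(y - 1)/(y^2 + 5*y + 4)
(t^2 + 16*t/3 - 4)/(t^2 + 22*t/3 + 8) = (3*t - 2)/(3*t + 4)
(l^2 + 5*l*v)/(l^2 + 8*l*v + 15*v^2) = l/(l + 3*v)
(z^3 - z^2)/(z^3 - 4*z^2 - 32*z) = z*(1 - z)/(-z^2 + 4*z + 32)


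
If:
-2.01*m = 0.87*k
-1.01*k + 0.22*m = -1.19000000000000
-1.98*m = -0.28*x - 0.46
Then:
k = 1.08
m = -0.47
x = -4.94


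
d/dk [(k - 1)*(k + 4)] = 2*k + 3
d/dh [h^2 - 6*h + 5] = 2*h - 6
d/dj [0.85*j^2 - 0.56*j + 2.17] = 1.7*j - 0.56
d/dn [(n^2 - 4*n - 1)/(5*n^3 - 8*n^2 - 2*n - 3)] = (-5*n^4 + 40*n^3 - 19*n^2 - 22*n + 10)/(25*n^6 - 80*n^5 + 44*n^4 + 2*n^3 + 52*n^2 + 12*n + 9)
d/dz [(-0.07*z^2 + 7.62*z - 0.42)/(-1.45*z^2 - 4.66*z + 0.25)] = (11.3752*z^2 - 1.25299999999999*z - 0.0522)/(2.1025*z^4 + 13.514*z^3 + 20.9906*z^2 - 2.33*z + 0.0625)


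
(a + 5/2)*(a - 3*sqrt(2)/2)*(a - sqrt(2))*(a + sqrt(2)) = a^4 - 3*sqrt(2)*a^3/2 + 5*a^3/2 - 15*sqrt(2)*a^2/4 - 2*a^2 - 5*a + 3*sqrt(2)*a + 15*sqrt(2)/2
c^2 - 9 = (c - 3)*(c + 3)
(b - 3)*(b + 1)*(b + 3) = b^3 + b^2 - 9*b - 9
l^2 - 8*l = l*(l - 8)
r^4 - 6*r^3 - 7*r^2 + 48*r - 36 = (r - 6)*(r - 2)*(r - 1)*(r + 3)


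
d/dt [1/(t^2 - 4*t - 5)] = 2*(2 - t)/(-t^2 + 4*t + 5)^2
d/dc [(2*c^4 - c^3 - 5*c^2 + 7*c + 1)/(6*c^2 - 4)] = (12*c^5 - 3*c^4 - 16*c^3 - 15*c^2 + 14*c - 14)/(2*(9*c^4 - 12*c^2 + 4))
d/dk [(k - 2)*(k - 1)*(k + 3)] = 3*k^2 - 7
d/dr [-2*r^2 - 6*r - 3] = -4*r - 6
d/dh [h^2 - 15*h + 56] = 2*h - 15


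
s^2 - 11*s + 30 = (s - 6)*(s - 5)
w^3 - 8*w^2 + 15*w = w*(w - 5)*(w - 3)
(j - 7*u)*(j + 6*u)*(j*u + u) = j^3*u - j^2*u^2 + j^2*u - 42*j*u^3 - j*u^2 - 42*u^3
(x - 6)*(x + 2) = x^2 - 4*x - 12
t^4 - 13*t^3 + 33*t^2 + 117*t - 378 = (t - 7)*(t - 6)*(t - 3)*(t + 3)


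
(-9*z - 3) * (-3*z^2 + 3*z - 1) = 27*z^3 - 18*z^2 + 3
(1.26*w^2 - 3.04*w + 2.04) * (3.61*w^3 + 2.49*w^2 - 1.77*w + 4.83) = 4.5486*w^5 - 7.837*w^4 - 2.4354*w^3 + 16.5462*w^2 - 18.294*w + 9.8532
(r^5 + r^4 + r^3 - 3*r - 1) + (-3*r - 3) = r^5 + r^4 + r^3 - 6*r - 4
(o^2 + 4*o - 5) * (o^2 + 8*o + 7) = o^4 + 12*o^3 + 34*o^2 - 12*o - 35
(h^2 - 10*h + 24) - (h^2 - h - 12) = 36 - 9*h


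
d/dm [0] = 0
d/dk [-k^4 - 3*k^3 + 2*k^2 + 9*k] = -4*k^3 - 9*k^2 + 4*k + 9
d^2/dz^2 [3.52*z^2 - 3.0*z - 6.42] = 7.04000000000000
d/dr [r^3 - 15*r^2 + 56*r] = 3*r^2 - 30*r + 56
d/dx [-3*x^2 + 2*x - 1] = 2 - 6*x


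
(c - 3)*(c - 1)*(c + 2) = c^3 - 2*c^2 - 5*c + 6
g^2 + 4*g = g*(g + 4)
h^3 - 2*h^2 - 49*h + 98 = (h - 7)*(h - 2)*(h + 7)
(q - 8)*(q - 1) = q^2 - 9*q + 8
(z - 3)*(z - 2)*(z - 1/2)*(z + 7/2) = z^4 - 2*z^3 - 43*z^2/4 + 107*z/4 - 21/2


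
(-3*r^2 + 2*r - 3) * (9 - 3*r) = 9*r^3 - 33*r^2 + 27*r - 27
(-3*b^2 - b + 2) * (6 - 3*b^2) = 9*b^4 + 3*b^3 - 24*b^2 - 6*b + 12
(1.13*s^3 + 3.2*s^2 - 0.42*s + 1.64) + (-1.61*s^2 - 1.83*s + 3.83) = 1.13*s^3 + 1.59*s^2 - 2.25*s + 5.47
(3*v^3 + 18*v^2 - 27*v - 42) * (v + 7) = 3*v^4 + 39*v^3 + 99*v^2 - 231*v - 294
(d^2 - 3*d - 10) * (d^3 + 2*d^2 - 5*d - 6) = d^5 - d^4 - 21*d^3 - 11*d^2 + 68*d + 60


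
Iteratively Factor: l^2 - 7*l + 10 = (l - 2)*(l - 5)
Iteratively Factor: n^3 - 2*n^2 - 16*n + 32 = (n + 4)*(n^2 - 6*n + 8) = (n - 2)*(n + 4)*(n - 4)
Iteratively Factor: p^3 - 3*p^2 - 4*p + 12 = (p - 2)*(p^2 - p - 6) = (p - 3)*(p - 2)*(p + 2)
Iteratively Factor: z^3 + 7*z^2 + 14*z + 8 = (z + 1)*(z^2 + 6*z + 8) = (z + 1)*(z + 4)*(z + 2)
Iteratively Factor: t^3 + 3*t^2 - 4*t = (t)*(t^2 + 3*t - 4) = t*(t - 1)*(t + 4)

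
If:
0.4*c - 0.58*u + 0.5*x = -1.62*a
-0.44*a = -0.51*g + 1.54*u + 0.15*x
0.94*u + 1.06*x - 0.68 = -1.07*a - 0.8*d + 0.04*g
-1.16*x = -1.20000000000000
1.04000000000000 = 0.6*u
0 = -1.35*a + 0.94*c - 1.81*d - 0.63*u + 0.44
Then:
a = 1.64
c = -5.43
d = -4.41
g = 6.96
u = 1.73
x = 1.03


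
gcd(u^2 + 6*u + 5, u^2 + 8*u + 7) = u + 1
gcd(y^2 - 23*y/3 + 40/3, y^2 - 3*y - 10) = y - 5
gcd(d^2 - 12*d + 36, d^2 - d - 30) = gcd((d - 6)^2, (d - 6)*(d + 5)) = d - 6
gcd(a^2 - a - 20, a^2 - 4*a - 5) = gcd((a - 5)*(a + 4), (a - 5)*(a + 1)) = a - 5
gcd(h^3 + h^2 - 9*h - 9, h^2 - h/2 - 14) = 1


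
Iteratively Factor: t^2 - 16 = (t + 4)*(t - 4)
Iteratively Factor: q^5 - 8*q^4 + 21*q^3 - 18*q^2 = (q - 3)*(q^4 - 5*q^3 + 6*q^2) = q*(q - 3)*(q^3 - 5*q^2 + 6*q) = q*(q - 3)^2*(q^2 - 2*q) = q*(q - 3)^2*(q - 2)*(q)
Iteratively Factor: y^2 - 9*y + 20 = (y - 5)*(y - 4)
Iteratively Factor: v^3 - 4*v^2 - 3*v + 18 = (v - 3)*(v^2 - v - 6) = (v - 3)*(v + 2)*(v - 3)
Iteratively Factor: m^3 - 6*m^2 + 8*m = (m - 2)*(m^2 - 4*m) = m*(m - 2)*(m - 4)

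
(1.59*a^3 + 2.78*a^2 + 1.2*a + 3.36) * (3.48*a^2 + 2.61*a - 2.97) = 5.5332*a^5 + 13.8243*a^4 + 6.7095*a^3 + 6.5682*a^2 + 5.2056*a - 9.9792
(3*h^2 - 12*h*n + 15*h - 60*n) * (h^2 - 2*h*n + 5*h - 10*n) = 3*h^4 - 18*h^3*n + 30*h^3 + 24*h^2*n^2 - 180*h^2*n + 75*h^2 + 240*h*n^2 - 450*h*n + 600*n^2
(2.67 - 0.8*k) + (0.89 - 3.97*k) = 3.56 - 4.77*k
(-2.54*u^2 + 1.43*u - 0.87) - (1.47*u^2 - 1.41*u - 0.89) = -4.01*u^2 + 2.84*u + 0.02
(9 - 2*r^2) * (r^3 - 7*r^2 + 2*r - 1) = -2*r^5 + 14*r^4 + 5*r^3 - 61*r^2 + 18*r - 9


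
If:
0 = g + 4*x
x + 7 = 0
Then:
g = 28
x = -7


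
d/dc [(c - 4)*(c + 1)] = 2*c - 3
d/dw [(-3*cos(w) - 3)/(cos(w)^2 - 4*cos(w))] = 3*(-sin(w) + 4*sin(w)/cos(w)^2 - 2*tan(w))/(cos(w) - 4)^2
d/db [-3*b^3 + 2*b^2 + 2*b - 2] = -9*b^2 + 4*b + 2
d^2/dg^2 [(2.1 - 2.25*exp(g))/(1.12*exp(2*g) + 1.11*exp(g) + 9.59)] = (-2.8224*exp(4*g) + 13.33416*exp(3*g) + 152.83296*exp(2*g) - 63.684285*exp(g) - 229.282515)*exp(g)/(1.404928*exp(6*g) + 4.177152*exp(5*g) + 40.228944*exp(4*g) + 72.901359*exp(3*g) + 344.460333*exp(2*g) + 306.253773*exp(g) + 881.974079)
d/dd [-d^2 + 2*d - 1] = 2 - 2*d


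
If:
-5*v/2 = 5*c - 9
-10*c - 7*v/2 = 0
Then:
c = -21/5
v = 12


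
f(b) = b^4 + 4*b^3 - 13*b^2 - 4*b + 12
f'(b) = 4*b^3 + 12*b^2 - 26*b - 4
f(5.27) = 986.66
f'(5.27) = 777.71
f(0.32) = 9.53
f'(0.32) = -10.96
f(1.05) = -0.69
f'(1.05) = -13.44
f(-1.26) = -9.08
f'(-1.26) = 39.81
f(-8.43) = 1775.79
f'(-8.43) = -1328.35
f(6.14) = 1844.51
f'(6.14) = 1214.66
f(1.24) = -2.96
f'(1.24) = -10.16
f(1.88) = -2.40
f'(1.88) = 16.11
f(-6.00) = 0.00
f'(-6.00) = -280.00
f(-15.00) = 34272.00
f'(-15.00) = -10414.00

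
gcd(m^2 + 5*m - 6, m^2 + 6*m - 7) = m - 1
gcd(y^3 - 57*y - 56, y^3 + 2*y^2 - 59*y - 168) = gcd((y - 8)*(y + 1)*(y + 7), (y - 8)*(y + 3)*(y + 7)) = y^2 - y - 56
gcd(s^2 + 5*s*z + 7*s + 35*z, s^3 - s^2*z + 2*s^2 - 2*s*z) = 1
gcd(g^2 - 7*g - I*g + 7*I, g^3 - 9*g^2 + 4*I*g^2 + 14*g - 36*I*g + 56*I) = g - 7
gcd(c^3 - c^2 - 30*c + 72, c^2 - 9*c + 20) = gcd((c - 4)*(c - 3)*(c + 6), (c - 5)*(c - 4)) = c - 4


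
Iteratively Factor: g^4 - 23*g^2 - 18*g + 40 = (g + 2)*(g^3 - 2*g^2 - 19*g + 20) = (g - 1)*(g + 2)*(g^2 - g - 20) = (g - 5)*(g - 1)*(g + 2)*(g + 4)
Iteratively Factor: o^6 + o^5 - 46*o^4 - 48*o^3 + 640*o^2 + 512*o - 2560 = (o - 2)*(o^5 + 3*o^4 - 40*o^3 - 128*o^2 + 384*o + 1280) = (o - 5)*(o - 2)*(o^4 + 8*o^3 - 128*o - 256) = (o - 5)*(o - 2)*(o + 4)*(o^3 + 4*o^2 - 16*o - 64) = (o - 5)*(o - 4)*(o - 2)*(o + 4)*(o^2 + 8*o + 16) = (o - 5)*(o - 4)*(o - 2)*(o + 4)^2*(o + 4)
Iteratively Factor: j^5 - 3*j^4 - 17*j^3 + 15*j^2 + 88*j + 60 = (j - 5)*(j^4 + 2*j^3 - 7*j^2 - 20*j - 12) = (j - 5)*(j + 2)*(j^3 - 7*j - 6) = (j - 5)*(j + 2)^2*(j^2 - 2*j - 3) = (j - 5)*(j + 1)*(j + 2)^2*(j - 3)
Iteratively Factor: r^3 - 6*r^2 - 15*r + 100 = (r - 5)*(r^2 - r - 20) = (r - 5)*(r + 4)*(r - 5)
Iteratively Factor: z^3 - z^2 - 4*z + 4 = (z - 2)*(z^2 + z - 2) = (z - 2)*(z + 2)*(z - 1)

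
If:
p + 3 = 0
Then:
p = -3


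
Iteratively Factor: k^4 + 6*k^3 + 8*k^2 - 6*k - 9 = (k - 1)*(k^3 + 7*k^2 + 15*k + 9) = (k - 1)*(k + 3)*(k^2 + 4*k + 3) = (k - 1)*(k + 3)^2*(k + 1)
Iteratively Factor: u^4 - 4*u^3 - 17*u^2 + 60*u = (u + 4)*(u^3 - 8*u^2 + 15*u) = (u - 5)*(u + 4)*(u^2 - 3*u) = (u - 5)*(u - 3)*(u + 4)*(u)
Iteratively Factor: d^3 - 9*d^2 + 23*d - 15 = (d - 1)*(d^2 - 8*d + 15) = (d - 3)*(d - 1)*(d - 5)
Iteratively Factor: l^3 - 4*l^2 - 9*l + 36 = (l - 4)*(l^2 - 9) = (l - 4)*(l - 3)*(l + 3)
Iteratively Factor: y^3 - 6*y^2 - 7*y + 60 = (y + 3)*(y^2 - 9*y + 20) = (y - 5)*(y + 3)*(y - 4)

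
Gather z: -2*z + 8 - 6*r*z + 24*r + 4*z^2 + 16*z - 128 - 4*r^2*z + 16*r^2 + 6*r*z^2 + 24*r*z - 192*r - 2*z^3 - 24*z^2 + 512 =16*r^2 - 168*r - 2*z^3 + z^2*(6*r - 20) + z*(-4*r^2 + 18*r + 14) + 392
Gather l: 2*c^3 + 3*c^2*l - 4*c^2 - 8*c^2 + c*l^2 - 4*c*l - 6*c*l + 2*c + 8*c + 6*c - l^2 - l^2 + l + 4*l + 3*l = 2*c^3 - 12*c^2 + 16*c + l^2*(c - 2) + l*(3*c^2 - 10*c + 8)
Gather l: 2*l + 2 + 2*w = 2*l + 2*w + 2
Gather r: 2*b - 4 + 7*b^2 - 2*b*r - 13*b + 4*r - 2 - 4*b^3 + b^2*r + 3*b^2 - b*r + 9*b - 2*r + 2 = -4*b^3 + 10*b^2 - 2*b + r*(b^2 - 3*b + 2) - 4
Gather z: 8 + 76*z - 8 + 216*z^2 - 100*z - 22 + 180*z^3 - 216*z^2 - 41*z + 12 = 180*z^3 - 65*z - 10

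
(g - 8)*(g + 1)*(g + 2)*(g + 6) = g^4 + g^3 - 52*g^2 - 148*g - 96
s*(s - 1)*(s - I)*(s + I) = s^4 - s^3 + s^2 - s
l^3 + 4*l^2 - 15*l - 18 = (l - 3)*(l + 1)*(l + 6)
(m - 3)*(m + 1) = m^2 - 2*m - 3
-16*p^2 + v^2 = (-4*p + v)*(4*p + v)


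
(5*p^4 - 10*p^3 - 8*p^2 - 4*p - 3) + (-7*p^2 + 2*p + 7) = 5*p^4 - 10*p^3 - 15*p^2 - 2*p + 4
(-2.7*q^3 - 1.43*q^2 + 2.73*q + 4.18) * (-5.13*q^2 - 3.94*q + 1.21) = 13.851*q^5 + 17.9739*q^4 - 11.6377*q^3 - 33.9299*q^2 - 13.1659*q + 5.0578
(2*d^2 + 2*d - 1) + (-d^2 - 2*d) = d^2 - 1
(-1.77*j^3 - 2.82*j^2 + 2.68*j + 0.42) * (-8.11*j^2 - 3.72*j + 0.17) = 14.3547*j^5 + 29.4546*j^4 - 11.5453*j^3 - 13.8552*j^2 - 1.1068*j + 0.0714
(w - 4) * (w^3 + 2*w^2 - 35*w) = w^4 - 2*w^3 - 43*w^2 + 140*w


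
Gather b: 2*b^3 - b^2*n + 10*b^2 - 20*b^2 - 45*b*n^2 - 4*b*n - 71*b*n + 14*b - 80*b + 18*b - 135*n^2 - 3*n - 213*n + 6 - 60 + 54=2*b^3 + b^2*(-n - 10) + b*(-45*n^2 - 75*n - 48) - 135*n^2 - 216*n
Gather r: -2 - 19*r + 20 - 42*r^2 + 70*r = -42*r^2 + 51*r + 18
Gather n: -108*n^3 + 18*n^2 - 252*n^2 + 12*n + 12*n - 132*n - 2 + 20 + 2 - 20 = -108*n^3 - 234*n^2 - 108*n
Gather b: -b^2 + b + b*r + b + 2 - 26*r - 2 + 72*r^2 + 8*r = -b^2 + b*(r + 2) + 72*r^2 - 18*r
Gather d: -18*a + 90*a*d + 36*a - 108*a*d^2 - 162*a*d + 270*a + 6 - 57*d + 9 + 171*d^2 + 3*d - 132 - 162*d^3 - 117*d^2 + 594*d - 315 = 288*a - 162*d^3 + d^2*(54 - 108*a) + d*(540 - 72*a) - 432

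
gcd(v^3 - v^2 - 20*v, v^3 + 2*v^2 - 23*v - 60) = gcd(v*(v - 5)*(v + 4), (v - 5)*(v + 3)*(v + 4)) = v^2 - v - 20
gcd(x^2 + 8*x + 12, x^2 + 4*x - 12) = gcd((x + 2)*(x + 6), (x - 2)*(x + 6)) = x + 6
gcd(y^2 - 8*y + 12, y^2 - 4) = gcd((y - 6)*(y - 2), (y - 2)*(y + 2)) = y - 2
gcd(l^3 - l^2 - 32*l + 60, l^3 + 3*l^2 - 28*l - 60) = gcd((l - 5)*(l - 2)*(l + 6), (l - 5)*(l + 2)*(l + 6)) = l^2 + l - 30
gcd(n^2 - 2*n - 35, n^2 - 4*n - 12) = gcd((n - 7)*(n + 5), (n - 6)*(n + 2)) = 1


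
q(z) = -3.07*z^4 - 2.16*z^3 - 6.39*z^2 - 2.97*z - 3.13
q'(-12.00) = 20437.11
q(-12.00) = -60814.69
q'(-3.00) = 308.61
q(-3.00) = -242.08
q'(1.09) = -40.50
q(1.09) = -21.09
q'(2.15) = -182.44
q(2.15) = -126.12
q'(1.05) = -37.75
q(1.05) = -19.53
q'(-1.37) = 33.95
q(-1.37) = -16.32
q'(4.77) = -1544.13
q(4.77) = -1986.44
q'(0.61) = -15.96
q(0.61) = -8.23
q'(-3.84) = 645.89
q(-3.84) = -631.16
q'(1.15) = -44.91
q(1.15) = -23.65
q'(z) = -12.28*z^3 - 6.48*z^2 - 12.78*z - 2.97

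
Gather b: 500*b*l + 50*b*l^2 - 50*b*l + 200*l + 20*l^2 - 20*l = b*(50*l^2 + 450*l) + 20*l^2 + 180*l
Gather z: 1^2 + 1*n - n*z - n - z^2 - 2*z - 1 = -z^2 + z*(-n - 2)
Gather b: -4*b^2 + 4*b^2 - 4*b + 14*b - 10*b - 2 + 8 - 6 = 0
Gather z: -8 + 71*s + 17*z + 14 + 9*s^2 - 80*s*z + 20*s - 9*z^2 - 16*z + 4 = 9*s^2 + 91*s - 9*z^2 + z*(1 - 80*s) + 10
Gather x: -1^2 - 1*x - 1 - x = -2*x - 2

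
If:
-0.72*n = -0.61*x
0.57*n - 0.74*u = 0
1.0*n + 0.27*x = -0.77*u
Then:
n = 0.00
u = 0.00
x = 0.00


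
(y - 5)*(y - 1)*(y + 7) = y^3 + y^2 - 37*y + 35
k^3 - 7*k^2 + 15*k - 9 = (k - 3)^2*(k - 1)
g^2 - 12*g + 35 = (g - 7)*(g - 5)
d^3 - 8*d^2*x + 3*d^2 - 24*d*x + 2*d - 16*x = (d + 1)*(d + 2)*(d - 8*x)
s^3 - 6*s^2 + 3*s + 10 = (s - 5)*(s - 2)*(s + 1)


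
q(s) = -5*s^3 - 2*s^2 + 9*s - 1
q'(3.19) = -156.40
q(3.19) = -154.95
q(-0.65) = -6.32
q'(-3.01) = -114.86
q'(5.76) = -511.70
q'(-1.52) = -19.58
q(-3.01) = 90.14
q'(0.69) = -0.90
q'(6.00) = -555.00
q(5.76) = -971.03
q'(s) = -15*s^2 - 4*s + 9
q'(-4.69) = -302.18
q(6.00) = -1099.00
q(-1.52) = -1.74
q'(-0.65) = 5.26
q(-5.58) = 755.21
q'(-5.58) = -435.73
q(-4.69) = 428.61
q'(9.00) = -1242.00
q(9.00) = -3727.00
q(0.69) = 2.62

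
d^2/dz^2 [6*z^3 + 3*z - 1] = 36*z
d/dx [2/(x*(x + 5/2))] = 4*(-4*x - 5)/(x^2*(4*x^2 + 20*x + 25))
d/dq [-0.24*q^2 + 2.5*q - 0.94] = 2.5 - 0.48*q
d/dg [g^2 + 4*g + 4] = 2*g + 4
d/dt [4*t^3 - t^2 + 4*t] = 12*t^2 - 2*t + 4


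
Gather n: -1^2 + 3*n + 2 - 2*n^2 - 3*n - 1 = -2*n^2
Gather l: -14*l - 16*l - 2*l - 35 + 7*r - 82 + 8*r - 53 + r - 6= -32*l + 16*r - 176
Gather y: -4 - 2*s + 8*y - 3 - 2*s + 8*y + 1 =-4*s + 16*y - 6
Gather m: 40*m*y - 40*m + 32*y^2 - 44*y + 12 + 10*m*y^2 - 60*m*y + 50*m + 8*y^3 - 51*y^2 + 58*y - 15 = m*(10*y^2 - 20*y + 10) + 8*y^3 - 19*y^2 + 14*y - 3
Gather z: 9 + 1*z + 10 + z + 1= 2*z + 20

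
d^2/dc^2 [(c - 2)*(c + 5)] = 2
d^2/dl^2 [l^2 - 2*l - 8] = 2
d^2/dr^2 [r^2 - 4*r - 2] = 2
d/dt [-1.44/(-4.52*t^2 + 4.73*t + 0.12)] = (6.8112 - 13.0176*t)/(-4.52*t^2 + 4.73*t + 0.12)^2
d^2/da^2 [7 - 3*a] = 0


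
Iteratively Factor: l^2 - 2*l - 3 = (l - 3)*(l + 1)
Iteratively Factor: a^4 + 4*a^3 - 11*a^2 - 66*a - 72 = (a + 3)*(a^3 + a^2 - 14*a - 24) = (a + 3)^2*(a^2 - 2*a - 8) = (a - 4)*(a + 3)^2*(a + 2)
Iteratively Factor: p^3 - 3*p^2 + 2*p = (p - 2)*(p^2 - p) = (p - 2)*(p - 1)*(p)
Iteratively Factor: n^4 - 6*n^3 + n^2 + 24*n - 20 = (n - 1)*(n^3 - 5*n^2 - 4*n + 20) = (n - 2)*(n - 1)*(n^2 - 3*n - 10) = (n - 2)*(n - 1)*(n + 2)*(n - 5)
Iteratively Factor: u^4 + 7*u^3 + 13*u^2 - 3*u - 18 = (u - 1)*(u^3 + 8*u^2 + 21*u + 18) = (u - 1)*(u + 2)*(u^2 + 6*u + 9) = (u - 1)*(u + 2)*(u + 3)*(u + 3)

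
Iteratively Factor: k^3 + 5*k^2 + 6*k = (k + 2)*(k^2 + 3*k) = k*(k + 2)*(k + 3)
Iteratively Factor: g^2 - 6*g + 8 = (g - 4)*(g - 2)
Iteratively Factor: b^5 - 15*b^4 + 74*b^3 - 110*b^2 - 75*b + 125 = (b + 1)*(b^4 - 16*b^3 + 90*b^2 - 200*b + 125) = (b - 5)*(b + 1)*(b^3 - 11*b^2 + 35*b - 25) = (b - 5)^2*(b + 1)*(b^2 - 6*b + 5) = (b - 5)^3*(b + 1)*(b - 1)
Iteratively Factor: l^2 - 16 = (l + 4)*(l - 4)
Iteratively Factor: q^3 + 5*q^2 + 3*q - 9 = (q - 1)*(q^2 + 6*q + 9) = (q - 1)*(q + 3)*(q + 3)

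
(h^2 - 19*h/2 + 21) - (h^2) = 21 - 19*h/2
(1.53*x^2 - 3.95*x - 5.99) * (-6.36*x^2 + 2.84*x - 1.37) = -9.7308*x^4 + 29.4672*x^3 + 24.7823*x^2 - 11.6001*x + 8.2063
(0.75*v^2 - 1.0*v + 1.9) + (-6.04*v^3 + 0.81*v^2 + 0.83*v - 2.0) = -6.04*v^3 + 1.56*v^2 - 0.17*v - 0.1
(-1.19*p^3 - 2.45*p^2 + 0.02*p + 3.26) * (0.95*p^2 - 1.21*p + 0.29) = -1.1305*p^5 - 0.8876*p^4 + 2.6384*p^3 + 2.3623*p^2 - 3.9388*p + 0.9454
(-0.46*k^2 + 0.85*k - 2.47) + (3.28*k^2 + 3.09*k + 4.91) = 2.82*k^2 + 3.94*k + 2.44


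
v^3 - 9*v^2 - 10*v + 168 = (v - 7)*(v - 6)*(v + 4)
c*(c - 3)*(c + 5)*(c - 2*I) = c^4 + 2*c^3 - 2*I*c^3 - 15*c^2 - 4*I*c^2 + 30*I*c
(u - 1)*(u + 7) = u^2 + 6*u - 7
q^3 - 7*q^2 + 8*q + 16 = (q - 4)^2*(q + 1)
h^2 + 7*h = h*(h + 7)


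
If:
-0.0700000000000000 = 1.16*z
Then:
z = -0.06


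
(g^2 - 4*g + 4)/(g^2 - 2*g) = (g - 2)/g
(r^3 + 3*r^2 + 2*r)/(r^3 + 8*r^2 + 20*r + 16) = r*(r + 1)/(r^2 + 6*r + 8)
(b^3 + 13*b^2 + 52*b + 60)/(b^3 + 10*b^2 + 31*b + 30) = (b + 6)/(b + 3)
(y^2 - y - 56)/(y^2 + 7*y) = (y - 8)/y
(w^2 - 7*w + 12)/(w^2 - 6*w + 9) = (w - 4)/(w - 3)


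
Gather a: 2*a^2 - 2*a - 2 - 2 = 2*a^2 - 2*a - 4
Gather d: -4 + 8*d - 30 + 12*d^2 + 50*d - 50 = 12*d^2 + 58*d - 84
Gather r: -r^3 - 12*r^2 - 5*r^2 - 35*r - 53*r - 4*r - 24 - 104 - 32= -r^3 - 17*r^2 - 92*r - 160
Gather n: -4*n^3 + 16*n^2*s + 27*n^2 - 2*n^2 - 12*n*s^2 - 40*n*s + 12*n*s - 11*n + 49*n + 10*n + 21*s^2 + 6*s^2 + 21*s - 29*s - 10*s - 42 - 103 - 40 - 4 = -4*n^3 + n^2*(16*s + 25) + n*(-12*s^2 - 28*s + 48) + 27*s^2 - 18*s - 189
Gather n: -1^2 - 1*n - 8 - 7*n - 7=-8*n - 16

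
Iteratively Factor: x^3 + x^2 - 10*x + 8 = (x + 4)*(x^2 - 3*x + 2) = (x - 1)*(x + 4)*(x - 2)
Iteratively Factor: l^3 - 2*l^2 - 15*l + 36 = (l + 4)*(l^2 - 6*l + 9) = (l - 3)*(l + 4)*(l - 3)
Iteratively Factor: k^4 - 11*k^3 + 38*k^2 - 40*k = (k - 5)*(k^3 - 6*k^2 + 8*k) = k*(k - 5)*(k^2 - 6*k + 8) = k*(k - 5)*(k - 4)*(k - 2)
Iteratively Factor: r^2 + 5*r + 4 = (r + 4)*(r + 1)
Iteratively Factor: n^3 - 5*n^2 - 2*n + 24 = (n - 4)*(n^2 - n - 6) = (n - 4)*(n + 2)*(n - 3)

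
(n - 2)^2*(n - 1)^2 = n^4 - 6*n^3 + 13*n^2 - 12*n + 4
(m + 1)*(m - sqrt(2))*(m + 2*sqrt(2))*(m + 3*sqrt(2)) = m^4 + m^3 + 4*sqrt(2)*m^3 + 2*m^2 + 4*sqrt(2)*m^2 - 12*sqrt(2)*m + 2*m - 12*sqrt(2)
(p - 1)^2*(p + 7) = p^3 + 5*p^2 - 13*p + 7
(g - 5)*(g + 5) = g^2 - 25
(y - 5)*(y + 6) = y^2 + y - 30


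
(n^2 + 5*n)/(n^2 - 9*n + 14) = n*(n + 5)/(n^2 - 9*n + 14)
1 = 1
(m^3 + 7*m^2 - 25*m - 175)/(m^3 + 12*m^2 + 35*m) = (m - 5)/m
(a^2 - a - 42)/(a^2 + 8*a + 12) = (a - 7)/(a + 2)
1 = 1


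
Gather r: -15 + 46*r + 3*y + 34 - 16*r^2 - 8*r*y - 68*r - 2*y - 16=-16*r^2 + r*(-8*y - 22) + y + 3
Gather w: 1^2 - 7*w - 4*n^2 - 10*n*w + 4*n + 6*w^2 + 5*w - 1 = -4*n^2 + 4*n + 6*w^2 + w*(-10*n - 2)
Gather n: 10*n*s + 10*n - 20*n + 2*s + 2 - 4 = n*(10*s - 10) + 2*s - 2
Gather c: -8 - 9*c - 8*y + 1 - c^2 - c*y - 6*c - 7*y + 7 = -c^2 + c*(-y - 15) - 15*y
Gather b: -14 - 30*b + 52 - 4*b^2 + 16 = -4*b^2 - 30*b + 54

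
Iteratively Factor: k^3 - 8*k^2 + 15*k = (k)*(k^2 - 8*k + 15) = k*(k - 5)*(k - 3)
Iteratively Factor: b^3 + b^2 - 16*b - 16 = (b + 1)*(b^2 - 16) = (b - 4)*(b + 1)*(b + 4)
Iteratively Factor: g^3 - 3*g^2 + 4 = (g - 2)*(g^2 - g - 2) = (g - 2)*(g + 1)*(g - 2)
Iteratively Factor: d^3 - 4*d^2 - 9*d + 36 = (d + 3)*(d^2 - 7*d + 12) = (d - 4)*(d + 3)*(d - 3)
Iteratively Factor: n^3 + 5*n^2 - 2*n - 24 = (n - 2)*(n^2 + 7*n + 12) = (n - 2)*(n + 4)*(n + 3)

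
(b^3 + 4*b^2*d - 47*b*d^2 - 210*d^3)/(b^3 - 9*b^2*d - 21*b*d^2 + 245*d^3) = (b + 6*d)/(b - 7*d)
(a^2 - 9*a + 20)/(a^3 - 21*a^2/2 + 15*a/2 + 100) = 2*(a - 4)/(2*a^2 - 11*a - 40)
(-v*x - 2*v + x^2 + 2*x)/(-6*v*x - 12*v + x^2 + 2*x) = (-v + x)/(-6*v + x)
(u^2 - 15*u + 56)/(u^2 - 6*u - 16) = (u - 7)/(u + 2)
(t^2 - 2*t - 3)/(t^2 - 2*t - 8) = (-t^2 + 2*t + 3)/(-t^2 + 2*t + 8)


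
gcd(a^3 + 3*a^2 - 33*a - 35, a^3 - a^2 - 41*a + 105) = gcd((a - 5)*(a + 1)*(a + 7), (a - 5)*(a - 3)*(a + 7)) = a^2 + 2*a - 35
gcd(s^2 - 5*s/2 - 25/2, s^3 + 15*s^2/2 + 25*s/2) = s + 5/2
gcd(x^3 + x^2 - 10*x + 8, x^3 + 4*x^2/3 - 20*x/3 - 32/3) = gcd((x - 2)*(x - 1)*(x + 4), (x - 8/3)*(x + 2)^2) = 1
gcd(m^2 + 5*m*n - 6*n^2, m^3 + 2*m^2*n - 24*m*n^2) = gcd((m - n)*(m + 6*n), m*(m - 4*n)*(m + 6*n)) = m + 6*n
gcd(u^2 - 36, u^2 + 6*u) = u + 6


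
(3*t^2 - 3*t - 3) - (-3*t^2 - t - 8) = 6*t^2 - 2*t + 5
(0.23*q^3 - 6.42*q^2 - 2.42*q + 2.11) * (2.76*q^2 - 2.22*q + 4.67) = 0.6348*q^5 - 18.2298*q^4 + 8.6473*q^3 - 18.7854*q^2 - 15.9856*q + 9.8537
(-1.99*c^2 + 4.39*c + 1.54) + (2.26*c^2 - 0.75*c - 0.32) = 0.27*c^2 + 3.64*c + 1.22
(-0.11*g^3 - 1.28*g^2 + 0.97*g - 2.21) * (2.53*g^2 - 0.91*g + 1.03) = -0.2783*g^5 - 3.1383*g^4 + 3.5056*g^3 - 7.7924*g^2 + 3.0102*g - 2.2763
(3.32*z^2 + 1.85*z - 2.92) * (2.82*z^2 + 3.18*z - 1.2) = 9.3624*z^4 + 15.7746*z^3 - 6.3354*z^2 - 11.5056*z + 3.504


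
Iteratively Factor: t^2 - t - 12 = (t + 3)*(t - 4)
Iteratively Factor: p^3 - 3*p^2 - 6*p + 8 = (p - 1)*(p^2 - 2*p - 8) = (p - 4)*(p - 1)*(p + 2)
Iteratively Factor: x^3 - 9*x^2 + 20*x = (x)*(x^2 - 9*x + 20) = x*(x - 5)*(x - 4)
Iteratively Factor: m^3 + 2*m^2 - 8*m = (m + 4)*(m^2 - 2*m) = m*(m + 4)*(m - 2)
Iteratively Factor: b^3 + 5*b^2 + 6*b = (b + 3)*(b^2 + 2*b) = (b + 2)*(b + 3)*(b)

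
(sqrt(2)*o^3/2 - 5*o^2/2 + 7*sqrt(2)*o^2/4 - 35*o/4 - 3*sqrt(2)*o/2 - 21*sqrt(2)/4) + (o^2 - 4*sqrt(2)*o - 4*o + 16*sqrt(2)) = sqrt(2)*o^3/2 - 3*o^2/2 + 7*sqrt(2)*o^2/4 - 51*o/4 - 11*sqrt(2)*o/2 + 43*sqrt(2)/4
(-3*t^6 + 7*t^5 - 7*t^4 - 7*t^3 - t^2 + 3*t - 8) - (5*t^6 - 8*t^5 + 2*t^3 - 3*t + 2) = -8*t^6 + 15*t^5 - 7*t^4 - 9*t^3 - t^2 + 6*t - 10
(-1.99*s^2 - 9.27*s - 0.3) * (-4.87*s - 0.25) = 9.6913*s^3 + 45.6424*s^2 + 3.7785*s + 0.075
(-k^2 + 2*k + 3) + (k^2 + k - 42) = 3*k - 39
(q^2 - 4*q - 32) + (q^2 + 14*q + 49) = 2*q^2 + 10*q + 17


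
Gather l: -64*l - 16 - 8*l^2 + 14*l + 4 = -8*l^2 - 50*l - 12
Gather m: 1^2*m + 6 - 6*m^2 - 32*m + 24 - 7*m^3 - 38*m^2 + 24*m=-7*m^3 - 44*m^2 - 7*m + 30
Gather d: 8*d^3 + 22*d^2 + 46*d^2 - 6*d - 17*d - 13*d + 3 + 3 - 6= 8*d^3 + 68*d^2 - 36*d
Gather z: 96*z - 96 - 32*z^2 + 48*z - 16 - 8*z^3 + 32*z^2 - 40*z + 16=-8*z^3 + 104*z - 96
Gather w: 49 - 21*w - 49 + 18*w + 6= 6 - 3*w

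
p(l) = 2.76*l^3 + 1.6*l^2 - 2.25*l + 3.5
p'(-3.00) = 62.67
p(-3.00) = -49.87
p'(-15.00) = 1812.75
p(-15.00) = -8917.75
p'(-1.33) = 8.14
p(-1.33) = 2.83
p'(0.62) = 2.92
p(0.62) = 3.38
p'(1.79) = 30.01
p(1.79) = 20.43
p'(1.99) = 36.91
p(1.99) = 27.11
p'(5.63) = 278.22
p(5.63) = 534.08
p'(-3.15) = 69.83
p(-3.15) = -59.80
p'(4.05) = 146.52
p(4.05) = 203.98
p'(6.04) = 319.15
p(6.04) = 656.44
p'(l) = 8.28*l^2 + 3.2*l - 2.25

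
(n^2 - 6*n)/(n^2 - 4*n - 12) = n/(n + 2)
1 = 1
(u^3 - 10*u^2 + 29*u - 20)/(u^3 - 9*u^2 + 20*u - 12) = (u^2 - 9*u + 20)/(u^2 - 8*u + 12)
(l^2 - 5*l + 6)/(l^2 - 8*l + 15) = (l - 2)/(l - 5)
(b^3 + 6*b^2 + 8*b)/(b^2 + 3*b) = (b^2 + 6*b + 8)/(b + 3)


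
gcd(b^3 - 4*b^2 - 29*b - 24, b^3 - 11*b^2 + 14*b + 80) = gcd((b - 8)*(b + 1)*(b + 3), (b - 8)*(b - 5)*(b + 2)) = b - 8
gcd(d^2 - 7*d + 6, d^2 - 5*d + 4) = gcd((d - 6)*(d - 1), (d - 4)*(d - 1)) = d - 1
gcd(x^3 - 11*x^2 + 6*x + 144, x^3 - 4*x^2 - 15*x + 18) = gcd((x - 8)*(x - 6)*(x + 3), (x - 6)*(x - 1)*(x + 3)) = x^2 - 3*x - 18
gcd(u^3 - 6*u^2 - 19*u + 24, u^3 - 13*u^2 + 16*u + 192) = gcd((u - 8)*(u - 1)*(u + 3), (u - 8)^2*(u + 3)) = u^2 - 5*u - 24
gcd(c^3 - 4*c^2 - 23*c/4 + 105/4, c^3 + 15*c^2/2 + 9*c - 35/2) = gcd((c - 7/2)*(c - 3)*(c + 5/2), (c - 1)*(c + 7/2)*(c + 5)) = 1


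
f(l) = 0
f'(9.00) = 0.00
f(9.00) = 0.00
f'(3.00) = 0.00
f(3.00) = 0.00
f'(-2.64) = 0.00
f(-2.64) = 0.00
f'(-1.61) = 0.00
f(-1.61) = 0.00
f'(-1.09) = 0.00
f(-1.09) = 0.00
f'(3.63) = 0.00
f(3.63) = 0.00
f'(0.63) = 0.00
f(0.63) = 0.00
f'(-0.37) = 0.00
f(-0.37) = 0.00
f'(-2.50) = 0.00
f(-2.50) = 0.00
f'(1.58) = 0.00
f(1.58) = 0.00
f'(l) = 0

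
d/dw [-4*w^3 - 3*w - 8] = -12*w^2 - 3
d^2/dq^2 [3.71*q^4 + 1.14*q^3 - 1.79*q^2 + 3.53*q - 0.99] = 44.52*q^2 + 6.84*q - 3.58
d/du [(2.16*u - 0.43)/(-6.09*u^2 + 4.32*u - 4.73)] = (13.1544*u^2 - 5.2374*u - 8.3592)/(37.0881*u^4 - 52.6176*u^3 + 76.2738*u^2 - 40.8672*u + 22.3729)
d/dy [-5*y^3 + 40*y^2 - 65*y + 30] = -15*y^2 + 80*y - 65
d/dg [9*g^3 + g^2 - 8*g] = 27*g^2 + 2*g - 8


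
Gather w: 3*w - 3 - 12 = 3*w - 15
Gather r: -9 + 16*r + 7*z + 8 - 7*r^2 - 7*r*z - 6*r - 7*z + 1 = -7*r^2 + r*(10 - 7*z)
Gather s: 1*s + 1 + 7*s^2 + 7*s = 7*s^2 + 8*s + 1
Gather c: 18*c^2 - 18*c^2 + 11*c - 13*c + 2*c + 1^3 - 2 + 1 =0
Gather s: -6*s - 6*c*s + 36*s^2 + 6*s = -6*c*s + 36*s^2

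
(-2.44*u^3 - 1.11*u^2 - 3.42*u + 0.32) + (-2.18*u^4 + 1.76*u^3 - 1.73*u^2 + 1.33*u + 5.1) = -2.18*u^4 - 0.68*u^3 - 2.84*u^2 - 2.09*u + 5.42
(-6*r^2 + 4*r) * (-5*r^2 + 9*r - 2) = 30*r^4 - 74*r^3 + 48*r^2 - 8*r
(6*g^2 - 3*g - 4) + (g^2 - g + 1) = 7*g^2 - 4*g - 3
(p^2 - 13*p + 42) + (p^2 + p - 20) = 2*p^2 - 12*p + 22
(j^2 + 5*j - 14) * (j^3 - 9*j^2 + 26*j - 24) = j^5 - 4*j^4 - 33*j^3 + 232*j^2 - 484*j + 336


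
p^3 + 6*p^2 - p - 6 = (p - 1)*(p + 1)*(p + 6)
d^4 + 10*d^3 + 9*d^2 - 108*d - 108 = (d - 3)*(d + 1)*(d + 6)^2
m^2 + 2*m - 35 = (m - 5)*(m + 7)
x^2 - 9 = (x - 3)*(x + 3)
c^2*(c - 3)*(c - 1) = c^4 - 4*c^3 + 3*c^2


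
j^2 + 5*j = j*(j + 5)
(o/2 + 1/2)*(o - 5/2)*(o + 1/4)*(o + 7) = o^4/2 + 23*o^3/8 - 93*o^2/16 - 83*o/8 - 35/16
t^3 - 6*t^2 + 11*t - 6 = (t - 3)*(t - 2)*(t - 1)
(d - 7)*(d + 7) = d^2 - 49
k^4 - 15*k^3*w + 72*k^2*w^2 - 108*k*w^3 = k*(k - 6*w)^2*(k - 3*w)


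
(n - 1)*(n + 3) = n^2 + 2*n - 3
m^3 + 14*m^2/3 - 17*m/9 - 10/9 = (m - 2/3)*(m + 1/3)*(m + 5)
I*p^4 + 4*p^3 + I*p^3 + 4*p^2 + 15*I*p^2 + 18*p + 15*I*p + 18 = (p - 6*I)*(p - I)*(p + 3*I)*(I*p + I)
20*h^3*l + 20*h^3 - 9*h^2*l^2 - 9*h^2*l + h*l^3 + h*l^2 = (-5*h + l)*(-4*h + l)*(h*l + h)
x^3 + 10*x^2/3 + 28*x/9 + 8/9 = (x + 2/3)^2*(x + 2)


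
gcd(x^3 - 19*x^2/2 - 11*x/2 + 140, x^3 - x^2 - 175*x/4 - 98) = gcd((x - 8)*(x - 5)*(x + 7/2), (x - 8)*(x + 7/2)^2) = x^2 - 9*x/2 - 28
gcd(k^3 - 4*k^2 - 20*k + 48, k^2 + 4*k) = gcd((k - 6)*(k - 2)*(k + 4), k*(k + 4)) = k + 4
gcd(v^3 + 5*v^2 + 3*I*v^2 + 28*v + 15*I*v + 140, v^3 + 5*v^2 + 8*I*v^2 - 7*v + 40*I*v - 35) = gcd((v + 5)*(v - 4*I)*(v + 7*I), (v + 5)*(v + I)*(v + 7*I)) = v^2 + v*(5 + 7*I) + 35*I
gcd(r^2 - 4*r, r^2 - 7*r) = r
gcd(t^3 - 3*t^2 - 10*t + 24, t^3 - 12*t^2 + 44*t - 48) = t^2 - 6*t + 8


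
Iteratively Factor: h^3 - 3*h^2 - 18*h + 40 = (h - 2)*(h^2 - h - 20) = (h - 2)*(h + 4)*(h - 5)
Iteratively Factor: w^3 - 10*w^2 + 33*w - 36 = (w - 3)*(w^2 - 7*w + 12) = (w - 3)^2*(w - 4)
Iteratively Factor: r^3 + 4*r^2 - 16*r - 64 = (r + 4)*(r^2 - 16) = (r - 4)*(r + 4)*(r + 4)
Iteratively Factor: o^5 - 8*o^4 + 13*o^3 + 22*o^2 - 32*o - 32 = (o - 4)*(o^4 - 4*o^3 - 3*o^2 + 10*o + 8) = (o - 4)*(o + 1)*(o^3 - 5*o^2 + 2*o + 8) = (o - 4)*(o + 1)^2*(o^2 - 6*o + 8) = (o - 4)*(o - 2)*(o + 1)^2*(o - 4)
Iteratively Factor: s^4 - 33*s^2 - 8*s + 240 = (s - 3)*(s^3 + 3*s^2 - 24*s - 80) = (s - 5)*(s - 3)*(s^2 + 8*s + 16) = (s - 5)*(s - 3)*(s + 4)*(s + 4)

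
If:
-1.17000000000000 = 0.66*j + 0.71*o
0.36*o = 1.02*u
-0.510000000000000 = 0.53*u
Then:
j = 1.16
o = -2.73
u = -0.96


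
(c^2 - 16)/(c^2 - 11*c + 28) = (c + 4)/(c - 7)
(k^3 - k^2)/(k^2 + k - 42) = k^2*(k - 1)/(k^2 + k - 42)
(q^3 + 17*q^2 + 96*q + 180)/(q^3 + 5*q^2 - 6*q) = (q^2 + 11*q + 30)/(q*(q - 1))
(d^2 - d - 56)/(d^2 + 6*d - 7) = (d - 8)/(d - 1)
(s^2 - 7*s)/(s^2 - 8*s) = (s - 7)/(s - 8)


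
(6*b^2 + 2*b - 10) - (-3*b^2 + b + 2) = 9*b^2 + b - 12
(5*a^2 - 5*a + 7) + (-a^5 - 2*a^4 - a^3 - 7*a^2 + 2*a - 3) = -a^5 - 2*a^4 - a^3 - 2*a^2 - 3*a + 4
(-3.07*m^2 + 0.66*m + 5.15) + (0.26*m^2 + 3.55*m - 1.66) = -2.81*m^2 + 4.21*m + 3.49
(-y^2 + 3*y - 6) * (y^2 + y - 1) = -y^4 + 2*y^3 - 2*y^2 - 9*y + 6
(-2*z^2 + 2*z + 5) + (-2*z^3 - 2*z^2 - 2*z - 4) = -2*z^3 - 4*z^2 + 1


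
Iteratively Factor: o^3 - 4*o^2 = (o - 4)*(o^2) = o*(o - 4)*(o)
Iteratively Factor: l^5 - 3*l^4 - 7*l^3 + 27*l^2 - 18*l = (l - 1)*(l^4 - 2*l^3 - 9*l^2 + 18*l) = (l - 3)*(l - 1)*(l^3 + l^2 - 6*l) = (l - 3)*(l - 2)*(l - 1)*(l^2 + 3*l) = (l - 3)*(l - 2)*(l - 1)*(l + 3)*(l)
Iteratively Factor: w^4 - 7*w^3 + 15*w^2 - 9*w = (w - 3)*(w^3 - 4*w^2 + 3*w) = (w - 3)^2*(w^2 - w) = w*(w - 3)^2*(w - 1)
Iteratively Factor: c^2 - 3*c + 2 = (c - 2)*(c - 1)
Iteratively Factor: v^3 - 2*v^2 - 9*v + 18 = (v - 3)*(v^2 + v - 6) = (v - 3)*(v - 2)*(v + 3)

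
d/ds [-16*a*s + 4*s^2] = -16*a + 8*s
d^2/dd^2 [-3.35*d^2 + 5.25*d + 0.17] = -6.70000000000000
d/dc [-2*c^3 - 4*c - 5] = -6*c^2 - 4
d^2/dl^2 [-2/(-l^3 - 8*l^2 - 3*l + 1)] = 4*(-(3*l + 8)*(l^3 + 8*l^2 + 3*l - 1) + (3*l^2 + 16*l + 3)^2)/(l^3 + 8*l^2 + 3*l - 1)^3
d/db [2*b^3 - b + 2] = 6*b^2 - 1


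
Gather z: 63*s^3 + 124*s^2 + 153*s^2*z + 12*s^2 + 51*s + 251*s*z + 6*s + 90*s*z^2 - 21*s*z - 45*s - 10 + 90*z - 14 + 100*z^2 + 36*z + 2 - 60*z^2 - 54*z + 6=63*s^3 + 136*s^2 + 12*s + z^2*(90*s + 40) + z*(153*s^2 + 230*s + 72) - 16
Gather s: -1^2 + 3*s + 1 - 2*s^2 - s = -2*s^2 + 2*s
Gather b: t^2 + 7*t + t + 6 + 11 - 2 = t^2 + 8*t + 15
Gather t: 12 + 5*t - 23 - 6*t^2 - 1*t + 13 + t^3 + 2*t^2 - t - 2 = t^3 - 4*t^2 + 3*t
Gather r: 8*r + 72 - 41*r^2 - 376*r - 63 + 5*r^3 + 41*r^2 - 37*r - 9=5*r^3 - 405*r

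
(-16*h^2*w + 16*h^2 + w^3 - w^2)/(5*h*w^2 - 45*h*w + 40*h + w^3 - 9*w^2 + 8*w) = (-16*h^2 + w^2)/(5*h*w - 40*h + w^2 - 8*w)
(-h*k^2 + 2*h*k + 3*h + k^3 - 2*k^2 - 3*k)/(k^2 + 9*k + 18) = (-h*k^2 + 2*h*k + 3*h + k^3 - 2*k^2 - 3*k)/(k^2 + 9*k + 18)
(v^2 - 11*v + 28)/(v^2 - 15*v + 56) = (v - 4)/(v - 8)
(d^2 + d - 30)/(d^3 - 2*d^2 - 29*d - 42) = (-d^2 - d + 30)/(-d^3 + 2*d^2 + 29*d + 42)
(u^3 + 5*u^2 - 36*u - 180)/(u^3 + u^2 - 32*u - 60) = (u + 6)/(u + 2)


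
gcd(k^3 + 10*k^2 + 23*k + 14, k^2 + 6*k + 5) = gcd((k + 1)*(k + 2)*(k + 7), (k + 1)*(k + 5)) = k + 1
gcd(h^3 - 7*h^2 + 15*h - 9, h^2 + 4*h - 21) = h - 3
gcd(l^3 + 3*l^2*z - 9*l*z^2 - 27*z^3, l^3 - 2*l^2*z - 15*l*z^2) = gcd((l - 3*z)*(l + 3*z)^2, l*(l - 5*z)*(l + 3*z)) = l + 3*z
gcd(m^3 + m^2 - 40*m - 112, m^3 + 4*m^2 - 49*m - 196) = m^2 - 3*m - 28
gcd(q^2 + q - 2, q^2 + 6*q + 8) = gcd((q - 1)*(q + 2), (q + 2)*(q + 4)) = q + 2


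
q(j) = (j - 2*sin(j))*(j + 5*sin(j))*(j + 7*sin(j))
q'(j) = (1 - 2*cos(j))*(j + 5*sin(j))*(j + 7*sin(j)) + (j - 2*sin(j))*(j + 5*sin(j))*(7*cos(j) + 1) + (j - 2*sin(j))*(j + 7*sin(j))*(5*cos(j) + 1)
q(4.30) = 3.64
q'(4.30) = 17.19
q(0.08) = -0.02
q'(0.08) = -0.92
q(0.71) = -12.42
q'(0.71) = -40.68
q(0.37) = -2.23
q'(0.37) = -17.06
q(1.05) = -26.28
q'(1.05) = -33.36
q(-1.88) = 1.43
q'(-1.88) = 91.64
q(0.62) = -8.96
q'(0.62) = -36.05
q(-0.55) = 6.60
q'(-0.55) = -31.28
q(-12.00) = -1004.15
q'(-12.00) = 1350.98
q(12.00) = 1004.15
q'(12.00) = 1350.98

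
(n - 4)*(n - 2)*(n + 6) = n^3 - 28*n + 48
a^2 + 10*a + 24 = (a + 4)*(a + 6)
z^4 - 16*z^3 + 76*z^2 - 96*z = z*(z - 8)*(z - 6)*(z - 2)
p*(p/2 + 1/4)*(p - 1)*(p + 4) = p^4/2 + 7*p^3/4 - 5*p^2/4 - p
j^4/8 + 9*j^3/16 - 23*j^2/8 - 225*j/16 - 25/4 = (j/4 + 1)*(j/2 + 1/4)*(j - 5)*(j + 5)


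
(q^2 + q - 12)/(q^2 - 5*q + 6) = (q + 4)/(q - 2)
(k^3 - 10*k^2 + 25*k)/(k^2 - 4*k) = (k^2 - 10*k + 25)/(k - 4)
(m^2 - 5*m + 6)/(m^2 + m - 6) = (m - 3)/(m + 3)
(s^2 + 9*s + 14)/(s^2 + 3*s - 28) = (s + 2)/(s - 4)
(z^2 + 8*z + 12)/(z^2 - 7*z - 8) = (z^2 + 8*z + 12)/(z^2 - 7*z - 8)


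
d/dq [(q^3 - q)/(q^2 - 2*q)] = (q^2 - 4*q + 1)/(q^2 - 4*q + 4)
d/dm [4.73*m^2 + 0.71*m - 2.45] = 9.46*m + 0.71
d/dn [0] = 0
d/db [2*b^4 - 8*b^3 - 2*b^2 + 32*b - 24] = 8*b^3 - 24*b^2 - 4*b + 32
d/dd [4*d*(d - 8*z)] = 8*d - 32*z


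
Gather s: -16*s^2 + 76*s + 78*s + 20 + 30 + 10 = -16*s^2 + 154*s + 60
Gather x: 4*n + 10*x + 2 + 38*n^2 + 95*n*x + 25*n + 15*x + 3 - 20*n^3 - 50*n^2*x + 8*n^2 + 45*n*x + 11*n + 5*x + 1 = -20*n^3 + 46*n^2 + 40*n + x*(-50*n^2 + 140*n + 30) + 6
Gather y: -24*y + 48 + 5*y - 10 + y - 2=36 - 18*y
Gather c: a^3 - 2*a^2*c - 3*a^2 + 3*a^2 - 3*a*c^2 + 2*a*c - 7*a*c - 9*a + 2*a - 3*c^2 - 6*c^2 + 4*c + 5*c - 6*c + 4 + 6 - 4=a^3 - 7*a + c^2*(-3*a - 9) + c*(-2*a^2 - 5*a + 3) + 6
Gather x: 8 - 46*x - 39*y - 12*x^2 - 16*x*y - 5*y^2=-12*x^2 + x*(-16*y - 46) - 5*y^2 - 39*y + 8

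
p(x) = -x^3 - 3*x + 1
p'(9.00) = -246.00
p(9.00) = -755.00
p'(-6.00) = -111.00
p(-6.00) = 235.00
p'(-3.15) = -32.77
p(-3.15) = 41.71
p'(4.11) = -53.68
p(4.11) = -80.76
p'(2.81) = -26.69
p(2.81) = -29.62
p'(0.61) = -4.12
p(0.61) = -1.06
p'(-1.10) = -6.63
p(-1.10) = 5.63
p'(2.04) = -15.48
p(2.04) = -13.61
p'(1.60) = -10.68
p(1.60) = -7.90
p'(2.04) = -15.48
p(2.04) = -13.61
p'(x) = -3*x^2 - 3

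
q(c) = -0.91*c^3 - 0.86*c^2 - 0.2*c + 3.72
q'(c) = -2.73*c^2 - 1.72*c - 0.2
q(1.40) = -0.74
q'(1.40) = -7.96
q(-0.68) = 3.74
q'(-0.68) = -0.29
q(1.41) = -0.82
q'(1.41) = -8.05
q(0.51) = 3.27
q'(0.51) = -1.79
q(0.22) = 3.62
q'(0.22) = -0.71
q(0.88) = 2.26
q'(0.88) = -3.83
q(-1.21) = 4.31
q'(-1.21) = -2.12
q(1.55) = -2.04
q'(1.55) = -9.42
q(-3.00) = 21.15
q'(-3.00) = -19.61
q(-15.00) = 2884.47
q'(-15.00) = -588.65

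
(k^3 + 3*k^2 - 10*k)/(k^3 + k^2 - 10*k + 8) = k*(k + 5)/(k^2 + 3*k - 4)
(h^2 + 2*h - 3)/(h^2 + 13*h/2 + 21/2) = 2*(h - 1)/(2*h + 7)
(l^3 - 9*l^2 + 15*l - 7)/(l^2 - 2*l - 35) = (l^2 - 2*l + 1)/(l + 5)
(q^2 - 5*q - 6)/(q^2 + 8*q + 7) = (q - 6)/(q + 7)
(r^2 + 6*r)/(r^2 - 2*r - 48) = r/(r - 8)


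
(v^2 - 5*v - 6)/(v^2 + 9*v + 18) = (v^2 - 5*v - 6)/(v^2 + 9*v + 18)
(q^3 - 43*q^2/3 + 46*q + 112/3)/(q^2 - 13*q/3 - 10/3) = (q^2 - 15*q + 56)/(q - 5)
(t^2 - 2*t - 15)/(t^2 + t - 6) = (t - 5)/(t - 2)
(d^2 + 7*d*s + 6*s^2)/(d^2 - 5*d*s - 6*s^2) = (-d - 6*s)/(-d + 6*s)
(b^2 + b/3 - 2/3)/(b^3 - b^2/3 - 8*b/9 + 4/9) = 3/(3*b - 2)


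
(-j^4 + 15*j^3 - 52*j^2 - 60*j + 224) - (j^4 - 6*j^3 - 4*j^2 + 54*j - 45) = -2*j^4 + 21*j^3 - 48*j^2 - 114*j + 269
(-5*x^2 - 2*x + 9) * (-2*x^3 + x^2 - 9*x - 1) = 10*x^5 - x^4 + 25*x^3 + 32*x^2 - 79*x - 9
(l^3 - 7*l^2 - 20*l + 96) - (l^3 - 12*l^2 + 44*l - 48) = 5*l^2 - 64*l + 144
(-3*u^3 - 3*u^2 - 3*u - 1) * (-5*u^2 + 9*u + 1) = 15*u^5 - 12*u^4 - 15*u^3 - 25*u^2 - 12*u - 1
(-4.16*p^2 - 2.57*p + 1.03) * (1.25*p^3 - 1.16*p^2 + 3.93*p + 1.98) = -5.2*p^5 + 1.6131*p^4 - 12.0801*p^3 - 19.5317*p^2 - 1.0407*p + 2.0394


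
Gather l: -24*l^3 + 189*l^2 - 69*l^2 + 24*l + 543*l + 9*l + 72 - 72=-24*l^3 + 120*l^2 + 576*l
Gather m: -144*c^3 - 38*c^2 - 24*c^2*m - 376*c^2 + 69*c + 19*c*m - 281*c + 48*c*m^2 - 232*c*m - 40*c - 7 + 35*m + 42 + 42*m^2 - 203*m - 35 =-144*c^3 - 414*c^2 - 252*c + m^2*(48*c + 42) + m*(-24*c^2 - 213*c - 168)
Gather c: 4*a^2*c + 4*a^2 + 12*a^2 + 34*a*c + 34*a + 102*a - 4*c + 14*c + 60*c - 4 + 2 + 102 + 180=16*a^2 + 136*a + c*(4*a^2 + 34*a + 70) + 280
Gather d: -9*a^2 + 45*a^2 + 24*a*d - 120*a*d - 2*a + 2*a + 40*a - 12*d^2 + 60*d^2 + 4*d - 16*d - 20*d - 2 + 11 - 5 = 36*a^2 + 40*a + 48*d^2 + d*(-96*a - 32) + 4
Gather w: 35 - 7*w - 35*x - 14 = -7*w - 35*x + 21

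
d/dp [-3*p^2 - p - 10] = -6*p - 1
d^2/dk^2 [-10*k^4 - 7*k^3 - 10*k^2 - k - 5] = -120*k^2 - 42*k - 20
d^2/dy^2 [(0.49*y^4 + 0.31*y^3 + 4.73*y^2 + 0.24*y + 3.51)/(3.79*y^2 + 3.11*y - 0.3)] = (14.076818*y^6 + 34.653486*y^5 + 25.0931939999999*y^4 - 105.222384*y^3 + 333.569826*y^2 + 250.036794*y + 77.179122)/(54.439939*y^6 + 134.017053*y^5 + 97.044087*y^4 + 8.863811*y^3 - 7.68159*y^2 + 0.8397*y - 0.027)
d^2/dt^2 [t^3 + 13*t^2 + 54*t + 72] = 6*t + 26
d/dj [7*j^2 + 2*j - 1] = 14*j + 2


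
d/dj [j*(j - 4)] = 2*j - 4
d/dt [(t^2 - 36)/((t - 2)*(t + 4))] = 2*(t^2 + 28*t + 36)/(t^4 + 4*t^3 - 12*t^2 - 32*t + 64)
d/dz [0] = 0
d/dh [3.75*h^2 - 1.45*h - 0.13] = 7.5*h - 1.45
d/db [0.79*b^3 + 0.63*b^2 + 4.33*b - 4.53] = 2.37*b^2 + 1.26*b + 4.33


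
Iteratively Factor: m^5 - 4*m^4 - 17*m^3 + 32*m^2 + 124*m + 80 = (m + 2)*(m^4 - 6*m^3 - 5*m^2 + 42*m + 40) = (m + 2)^2*(m^3 - 8*m^2 + 11*m + 20) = (m + 1)*(m + 2)^2*(m^2 - 9*m + 20) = (m - 4)*(m + 1)*(m + 2)^2*(m - 5)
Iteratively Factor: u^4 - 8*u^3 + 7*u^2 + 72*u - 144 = (u - 3)*(u^3 - 5*u^2 - 8*u + 48) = (u - 4)*(u - 3)*(u^2 - u - 12) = (u - 4)^2*(u - 3)*(u + 3)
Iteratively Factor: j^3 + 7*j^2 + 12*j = (j + 4)*(j^2 + 3*j) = j*(j + 4)*(j + 3)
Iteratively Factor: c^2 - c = (c - 1)*(c)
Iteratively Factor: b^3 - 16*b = (b + 4)*(b^2 - 4*b) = (b - 4)*(b + 4)*(b)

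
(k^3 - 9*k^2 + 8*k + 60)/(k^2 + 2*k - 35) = (k^2 - 4*k - 12)/(k + 7)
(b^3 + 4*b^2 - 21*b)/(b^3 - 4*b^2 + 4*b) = (b^2 + 4*b - 21)/(b^2 - 4*b + 4)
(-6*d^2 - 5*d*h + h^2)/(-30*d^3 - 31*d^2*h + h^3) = 1/(5*d + h)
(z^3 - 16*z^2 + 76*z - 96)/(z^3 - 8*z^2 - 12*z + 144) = (z^2 - 10*z + 16)/(z^2 - 2*z - 24)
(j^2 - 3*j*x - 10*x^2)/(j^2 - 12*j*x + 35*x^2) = (-j - 2*x)/(-j + 7*x)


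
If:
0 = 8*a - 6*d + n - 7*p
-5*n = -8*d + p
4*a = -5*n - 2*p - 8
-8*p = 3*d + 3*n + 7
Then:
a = -51/88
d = -15/22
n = -23/22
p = -5/22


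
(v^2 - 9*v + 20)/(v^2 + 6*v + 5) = (v^2 - 9*v + 20)/(v^2 + 6*v + 5)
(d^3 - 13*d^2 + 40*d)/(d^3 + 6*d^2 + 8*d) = (d^2 - 13*d + 40)/(d^2 + 6*d + 8)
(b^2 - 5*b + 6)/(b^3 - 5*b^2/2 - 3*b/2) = 2*(b - 2)/(b*(2*b + 1))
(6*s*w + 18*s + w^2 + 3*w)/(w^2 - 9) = (6*s + w)/(w - 3)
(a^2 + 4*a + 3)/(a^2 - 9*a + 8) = (a^2 + 4*a + 3)/(a^2 - 9*a + 8)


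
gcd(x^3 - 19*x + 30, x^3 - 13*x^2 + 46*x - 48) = x^2 - 5*x + 6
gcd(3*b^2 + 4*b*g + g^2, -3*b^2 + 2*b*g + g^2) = 3*b + g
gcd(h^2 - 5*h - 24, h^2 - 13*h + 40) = h - 8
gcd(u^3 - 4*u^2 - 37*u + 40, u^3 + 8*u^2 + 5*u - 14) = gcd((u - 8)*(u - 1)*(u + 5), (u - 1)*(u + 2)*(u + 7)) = u - 1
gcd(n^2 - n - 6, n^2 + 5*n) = 1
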